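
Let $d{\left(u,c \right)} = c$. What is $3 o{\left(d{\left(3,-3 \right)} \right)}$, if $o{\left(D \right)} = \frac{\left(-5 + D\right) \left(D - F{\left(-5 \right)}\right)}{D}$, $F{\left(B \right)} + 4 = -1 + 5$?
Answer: $-24$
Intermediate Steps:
$F{\left(B \right)} = 0$ ($F{\left(B \right)} = -4 + \left(-1 + 5\right) = -4 + 4 = 0$)
$o{\left(D \right)} = -5 + D$ ($o{\left(D \right)} = \frac{\left(-5 + D\right) \left(D - 0\right)}{D} = \frac{\left(-5 + D\right) \left(D + 0\right)}{D} = \frac{\left(-5 + D\right) D}{D} = \frac{D \left(-5 + D\right)}{D} = -5 + D$)
$3 o{\left(d{\left(3,-3 \right)} \right)} = 3 \left(-5 - 3\right) = 3 \left(-8\right) = -24$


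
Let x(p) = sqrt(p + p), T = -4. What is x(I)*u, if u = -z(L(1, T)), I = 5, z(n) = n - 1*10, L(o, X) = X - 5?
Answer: 19*sqrt(10) ≈ 60.083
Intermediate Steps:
L(o, X) = -5 + X
z(n) = -10 + n (z(n) = n - 10 = -10 + n)
x(p) = sqrt(2)*sqrt(p) (x(p) = sqrt(2*p) = sqrt(2)*sqrt(p))
u = 19 (u = -(-10 + (-5 - 4)) = -(-10 - 9) = -1*(-19) = 19)
x(I)*u = (sqrt(2)*sqrt(5))*19 = sqrt(10)*19 = 19*sqrt(10)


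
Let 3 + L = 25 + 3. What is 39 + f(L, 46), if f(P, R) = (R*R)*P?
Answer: 52939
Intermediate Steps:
L = 25 (L = -3 + (25 + 3) = -3 + 28 = 25)
f(P, R) = P*R² (f(P, R) = R²*P = P*R²)
39 + f(L, 46) = 39 + 25*46² = 39 + 25*2116 = 39 + 52900 = 52939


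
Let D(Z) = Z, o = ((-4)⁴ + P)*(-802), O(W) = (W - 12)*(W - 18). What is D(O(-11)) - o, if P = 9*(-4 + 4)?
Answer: 205979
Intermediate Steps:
O(W) = (-18 + W)*(-12 + W) (O(W) = (-12 + W)*(-18 + W) = (-18 + W)*(-12 + W))
P = 0 (P = 9*0 = 0)
o = -205312 (o = ((-4)⁴ + 0)*(-802) = (256 + 0)*(-802) = 256*(-802) = -205312)
D(O(-11)) - o = (216 + (-11)² - 30*(-11)) - 1*(-205312) = (216 + 121 + 330) + 205312 = 667 + 205312 = 205979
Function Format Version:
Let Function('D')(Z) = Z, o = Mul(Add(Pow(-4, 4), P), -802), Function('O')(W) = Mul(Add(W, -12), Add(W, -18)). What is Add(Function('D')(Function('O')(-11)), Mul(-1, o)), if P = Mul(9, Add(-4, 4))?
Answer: 205979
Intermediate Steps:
Function('O')(W) = Mul(Add(-18, W), Add(-12, W)) (Function('O')(W) = Mul(Add(-12, W), Add(-18, W)) = Mul(Add(-18, W), Add(-12, W)))
P = 0 (P = Mul(9, 0) = 0)
o = -205312 (o = Mul(Add(Pow(-4, 4), 0), -802) = Mul(Add(256, 0), -802) = Mul(256, -802) = -205312)
Add(Function('D')(Function('O')(-11)), Mul(-1, o)) = Add(Add(216, Pow(-11, 2), Mul(-30, -11)), Mul(-1, -205312)) = Add(Add(216, 121, 330), 205312) = Add(667, 205312) = 205979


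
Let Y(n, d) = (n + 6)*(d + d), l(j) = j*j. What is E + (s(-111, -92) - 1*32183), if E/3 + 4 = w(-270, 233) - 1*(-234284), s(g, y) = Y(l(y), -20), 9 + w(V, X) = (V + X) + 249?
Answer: 332466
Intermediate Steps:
l(j) = j²
Y(n, d) = 2*d*(6 + n) (Y(n, d) = (6 + n)*(2*d) = 2*d*(6 + n))
w(V, X) = 240 + V + X (w(V, X) = -9 + ((V + X) + 249) = -9 + (249 + V + X) = 240 + V + X)
s(g, y) = -240 - 40*y² (s(g, y) = 2*(-20)*(6 + y²) = -240 - 40*y²)
E = 703449 (E = -12 + 3*((240 - 270 + 233) - 1*(-234284)) = -12 + 3*(203 + 234284) = -12 + 3*234487 = -12 + 703461 = 703449)
E + (s(-111, -92) - 1*32183) = 703449 + ((-240 - 40*(-92)²) - 1*32183) = 703449 + ((-240 - 40*8464) - 32183) = 703449 + ((-240 - 338560) - 32183) = 703449 + (-338800 - 32183) = 703449 - 370983 = 332466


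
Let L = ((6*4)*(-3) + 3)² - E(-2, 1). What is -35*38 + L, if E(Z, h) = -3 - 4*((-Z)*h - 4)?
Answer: 3426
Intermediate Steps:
E(Z, h) = 13 + 4*Z*h (E(Z, h) = -3 - 4*(-Z*h - 4) = -3 - 4*(-4 - Z*h) = -3 + (16 + 4*Z*h) = 13 + 4*Z*h)
L = 4756 (L = ((6*4)*(-3) + 3)² - (13 + 4*(-2)*1) = (24*(-3) + 3)² - (13 - 8) = (-72 + 3)² - 1*5 = (-69)² - 5 = 4761 - 5 = 4756)
-35*38 + L = -35*38 + 4756 = -1330 + 4756 = 3426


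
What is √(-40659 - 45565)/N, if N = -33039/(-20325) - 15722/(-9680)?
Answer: 26232800*I*√5389/21312239 ≈ 90.359*I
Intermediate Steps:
N = 21312239/6558200 (N = -33039*(-1/20325) - 15722*(-1/9680) = 11013/6775 + 7861/4840 = 21312239/6558200 ≈ 3.2497)
√(-40659 - 45565)/N = √(-40659 - 45565)/(21312239/6558200) = √(-86224)*(6558200/21312239) = (4*I*√5389)*(6558200/21312239) = 26232800*I*√5389/21312239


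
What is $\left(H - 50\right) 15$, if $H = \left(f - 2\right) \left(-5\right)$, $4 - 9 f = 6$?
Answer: $- \frac{1750}{3} \approx -583.33$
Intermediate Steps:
$f = - \frac{2}{9}$ ($f = \frac{4}{9} - \frac{2}{3} = - \frac{2}{9} \approx -0.22222$)
$H = \frac{100}{9}$ ($H = \left(- \frac{2}{9} - 2\right) \left(-5\right) = \left(- \frac{20}{9}\right) \left(-5\right) = \frac{100}{9} \approx 11.111$)
$\left(H - 50\right) 15 = \left(\frac{100}{9} - 50\right) 15 = \left(- \frac{350}{9}\right) 15 = - \frac{1750}{3}$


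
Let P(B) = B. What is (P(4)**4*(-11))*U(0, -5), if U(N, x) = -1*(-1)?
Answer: -2816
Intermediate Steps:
U(N, x) = 1
(P(4)**4*(-11))*U(0, -5) = (4**4*(-11))*1 = (256*(-11))*1 = -2816*1 = -2816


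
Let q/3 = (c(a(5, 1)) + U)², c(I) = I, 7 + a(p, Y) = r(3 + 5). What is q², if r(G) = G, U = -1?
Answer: 0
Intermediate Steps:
a(p, Y) = 1 (a(p, Y) = -7 + (3 + 5) = -7 + 8 = 1)
q = 0 (q = 3*(1 - 1)² = 3*0² = 3*0 = 0)
q² = 0² = 0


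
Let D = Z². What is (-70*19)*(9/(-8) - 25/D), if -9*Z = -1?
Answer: 10778985/4 ≈ 2.6947e+6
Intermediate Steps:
Z = ⅑ (Z = -⅑*(-1) = ⅑ ≈ 0.11111)
D = 1/81 (D = (⅑)² = 1/81 ≈ 0.012346)
(-70*19)*(9/(-8) - 25/D) = (-70*19)*(9/(-8) - 25/1/81) = -1330*(9*(-⅛) - 25*81) = -1330*(-9/8 - 2025) = -1330*(-16209/8) = 10778985/4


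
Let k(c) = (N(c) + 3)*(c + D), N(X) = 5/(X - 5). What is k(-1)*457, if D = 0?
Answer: -5941/6 ≈ -990.17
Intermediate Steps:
N(X) = 5/(-5 + X)
k(c) = c*(3 + 5/(-5 + c)) (k(c) = (5/(-5 + c) + 3)*(c + 0) = (3 + 5/(-5 + c))*c = c*(3 + 5/(-5 + c)))
k(-1)*457 = -(-10 + 3*(-1))/(-5 - 1)*457 = -1*(-10 - 3)/(-6)*457 = -1*(-⅙)*(-13)*457 = -13/6*457 = -5941/6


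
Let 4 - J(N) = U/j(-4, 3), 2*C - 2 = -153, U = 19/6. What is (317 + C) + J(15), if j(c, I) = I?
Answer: 2200/9 ≈ 244.44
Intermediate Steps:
U = 19/6 (U = 19*(1/6) = 19/6 ≈ 3.1667)
C = -151/2 (C = 1 + (1/2)*(-153) = 1 - 153/2 = -151/2 ≈ -75.500)
J(N) = 53/18 (J(N) = 4 - 19/(6*3) = 4 - 1*19/18 = 4 - 19/18 = 53/18)
(317 + C) + J(15) = (317 - 151/2) + 53/18 = 483/2 + 53/18 = 2200/9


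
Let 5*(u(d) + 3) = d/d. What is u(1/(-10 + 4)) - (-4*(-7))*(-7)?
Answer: 966/5 ≈ 193.20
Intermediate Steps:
u(d) = -14/5 (u(d) = -3 + (d/d)/5 = -3 + (1/5)*1 = -3 + 1/5 = -14/5)
u(1/(-10 + 4)) - (-4*(-7))*(-7) = -14/5 - (-4*(-7))*(-7) = -14/5 - 28*(-7) = -14/5 - 1*(-196) = -14/5 + 196 = 966/5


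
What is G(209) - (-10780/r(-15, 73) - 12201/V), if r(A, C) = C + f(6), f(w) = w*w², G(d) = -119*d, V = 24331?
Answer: -174618576720/7031659 ≈ -24833.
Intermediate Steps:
f(w) = w³
r(A, C) = 216 + C (r(A, C) = C + 6³ = C + 216 = 216 + C)
G(209) - (-10780/r(-15, 73) - 12201/V) = -119*209 - (-10780/(216 + 73) - 12201/24331) = -24871 - (-10780/289 - 12201*1/24331) = -24871 - (-10780*1/289 - 12201/24331) = -24871 - (-10780/289 - 12201/24331) = -24871 - 1*(-265814269/7031659) = -24871 + 265814269/7031659 = -174618576720/7031659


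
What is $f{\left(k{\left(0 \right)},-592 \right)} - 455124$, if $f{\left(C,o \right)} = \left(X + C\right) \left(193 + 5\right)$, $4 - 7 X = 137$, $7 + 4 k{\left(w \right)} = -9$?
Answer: $-459678$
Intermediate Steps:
$k{\left(w \right)} = -4$ ($k{\left(w \right)} = - \frac{7}{4} + \frac{1}{4} \left(-9\right) = - \frac{7}{4} - \frac{9}{4} = -4$)
$X = -19$ ($X = \frac{4}{7} - \frac{137}{7} = -19$)
$f{\left(C,o \right)} = -3762 + 198 C$ ($f{\left(C,o \right)} = \left(-19 + C\right) \left(193 + 5\right) = \left(-19 + C\right) 198 = -3762 + 198 C$)
$f{\left(k{\left(0 \right)},-592 \right)} - 455124 = \left(-3762 + 198 \left(-4\right)\right) - 455124 = \left(-3762 - 792\right) - 455124 = -4554 - 455124 = -459678$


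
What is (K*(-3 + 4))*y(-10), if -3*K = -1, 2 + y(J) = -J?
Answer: 8/3 ≈ 2.6667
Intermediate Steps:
y(J) = -2 - J
K = ⅓ (K = -⅓*(-1) = ⅓ ≈ 0.33333)
(K*(-3 + 4))*y(-10) = ((-3 + 4)/3)*(-2 - 1*(-10)) = ((⅓)*1)*(-2 + 10) = (⅓)*8 = 8/3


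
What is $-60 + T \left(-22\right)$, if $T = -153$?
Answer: $3306$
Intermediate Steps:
$-60 + T \left(-22\right) = -60 - -3366 = -60 + 3366 = 3306$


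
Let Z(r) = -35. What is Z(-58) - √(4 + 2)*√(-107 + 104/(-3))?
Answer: -35 - 5*I*√34 ≈ -35.0 - 29.155*I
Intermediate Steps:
Z(-58) - √(4 + 2)*√(-107 + 104/(-3)) = -35 - √(4 + 2)*√(-107 + 104/(-3)) = -35 - √6*√(-107 + 104*(-⅓)) = -35 - √6*√(-107 - 104/3) = -35 - √6*√(-425/3) = -35 - √6*5*I*√51/3 = -35 - 5*I*√34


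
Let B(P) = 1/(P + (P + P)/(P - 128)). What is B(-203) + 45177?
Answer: 3017235968/66787 ≈ 45177.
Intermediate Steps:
B(P) = 1/(P + 2*P/(-128 + P)) (B(P) = 1/(P + (2*P)/(-128 + P)) = 1/(P + 2*P/(-128 + P)))
B(-203) + 45177 = (-128 - 203)/((-203)*(-126 - 203)) + 45177 = -1/203*(-331)/(-329) + 45177 = -1/203*(-1/329)*(-331) + 45177 = -331/66787 + 45177 = 3017235968/66787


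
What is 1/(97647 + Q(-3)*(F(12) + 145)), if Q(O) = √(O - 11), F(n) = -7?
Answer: 32549/3178401075 - 46*I*√14/3178401075 ≈ 1.0241e-5 - 5.4152e-8*I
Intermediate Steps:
Q(O) = √(-11 + O)
1/(97647 + Q(-3)*(F(12) + 145)) = 1/(97647 + √(-11 - 3)*(-7 + 145)) = 1/(97647 + √(-14)*138) = 1/(97647 + (I*√14)*138) = 1/(97647 + 138*I*√14)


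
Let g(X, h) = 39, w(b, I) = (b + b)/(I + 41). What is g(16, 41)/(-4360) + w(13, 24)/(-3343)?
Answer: -132121/14575480 ≈ -0.0090646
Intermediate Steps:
w(b, I) = 2*b/(41 + I) (w(b, I) = (2*b)/(41 + I) = 2*b/(41 + I))
g(16, 41)/(-4360) + w(13, 24)/(-3343) = 39/(-4360) + (2*13/(41 + 24))/(-3343) = 39*(-1/4360) + (2*13/65)*(-1/3343) = -39/4360 + (2*13*(1/65))*(-1/3343) = -39/4360 + (⅖)*(-1/3343) = -39/4360 - 2/16715 = -132121/14575480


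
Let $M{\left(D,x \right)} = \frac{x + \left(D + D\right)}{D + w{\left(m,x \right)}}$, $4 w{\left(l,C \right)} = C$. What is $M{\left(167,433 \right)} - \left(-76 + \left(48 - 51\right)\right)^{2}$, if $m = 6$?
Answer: $- \frac{6868273}{1101} \approx -6238.2$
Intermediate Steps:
$w{\left(l,C \right)} = \frac{C}{4}$
$M{\left(D,x \right)} = \frac{x + 2 D}{D + \frac{x}{4}}$ ($M{\left(D,x \right)} = \frac{x + \left(D + D\right)}{D + \frac{x}{4}} = \frac{x + 2 D}{D + \frac{x}{4}}$)
$M{\left(167,433 \right)} - \left(-76 + \left(48 - 51\right)\right)^{2} = \frac{4 \left(433 + 2 \cdot 167\right)}{433 + 4 \cdot 167} - \left(-76 + \left(48 - 51\right)\right)^{2} = \frac{4 \left(433 + 334\right)}{433 + 668} - \left(-76 + \left(48 - 51\right)\right)^{2} = 4 \cdot \frac{1}{1101} \cdot 767 - \left(-76 - 3\right)^{2} = 4 \cdot \frac{1}{1101} \cdot 767 - \left(-79\right)^{2} = \frac{3068}{1101} - 6241 = - \frac{6868273}{1101}$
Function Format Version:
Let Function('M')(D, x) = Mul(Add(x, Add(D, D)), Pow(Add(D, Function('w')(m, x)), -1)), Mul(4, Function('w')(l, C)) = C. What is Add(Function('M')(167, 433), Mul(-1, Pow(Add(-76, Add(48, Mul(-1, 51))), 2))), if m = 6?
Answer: Rational(-6868273, 1101) ≈ -6238.2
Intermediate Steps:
Function('w')(l, C) = Mul(Rational(1, 4), C)
Function('M')(D, x) = Mul(Pow(Add(D, Mul(Rational(1, 4), x)), -1), Add(x, Mul(2, D))) (Function('M')(D, x) = Mul(Add(x, Add(D, D)), Pow(Add(D, Mul(Rational(1, 4), x)), -1)) = Mul(Add(x, Mul(2, D)), Pow(Add(D, Mul(Rational(1, 4), x)), -1)) = Mul(Pow(Add(D, Mul(Rational(1, 4), x)), -1), Add(x, Mul(2, D))))
Add(Function('M')(167, 433), Mul(-1, Pow(Add(-76, Add(48, Mul(-1, 51))), 2))) = Add(Mul(4, Pow(Add(433, Mul(4, 167)), -1), Add(433, Mul(2, 167))), Mul(-1, Pow(Add(-76, Add(48, Mul(-1, 51))), 2))) = Add(Mul(4, Pow(Add(433, 668), -1), Add(433, 334)), Mul(-1, Pow(Add(-76, Add(48, -51)), 2))) = Add(Mul(4, Pow(1101, -1), 767), Mul(-1, Pow(Add(-76, -3), 2))) = Add(Mul(4, Rational(1, 1101), 767), Mul(-1, Pow(-79, 2))) = Add(Rational(3068, 1101), Mul(-1, 6241)) = Add(Rational(3068, 1101), -6241) = Rational(-6868273, 1101)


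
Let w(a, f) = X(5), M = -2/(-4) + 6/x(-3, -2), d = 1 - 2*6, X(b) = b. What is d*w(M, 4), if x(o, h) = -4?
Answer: -55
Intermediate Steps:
d = -11 (d = 1 - 12 = -11)
M = -1 (M = -2/(-4) + 6/(-4) = -2*(-¼) + 6*(-¼) = ½ - 3/2 = -1)
w(a, f) = 5
d*w(M, 4) = -11*5 = -55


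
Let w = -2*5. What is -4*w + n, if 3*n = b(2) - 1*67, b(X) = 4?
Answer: 19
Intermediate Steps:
w = -10
n = -21 (n = (4 - 1*67)/3 = (4 - 67)/3 = (⅓)*(-63) = -21)
-4*w + n = -4*(-10) - 21 = 40 - 21 = 19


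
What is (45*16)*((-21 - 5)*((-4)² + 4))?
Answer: -374400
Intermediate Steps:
(45*16)*((-21 - 5)*((-4)² + 4)) = 720*(-26*(16 + 4)) = 720*(-26*20) = 720*(-520) = -374400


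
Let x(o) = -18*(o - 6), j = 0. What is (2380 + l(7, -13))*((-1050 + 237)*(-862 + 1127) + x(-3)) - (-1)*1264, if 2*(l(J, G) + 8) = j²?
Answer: -510650012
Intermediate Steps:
x(o) = 108 - 18*o (x(o) = -18*(-6 + o) = 108 - 18*o)
l(J, G) = -8 (l(J, G) = -8 + (½)*0² = -8 + (½)*0 = -8 + 0 = -8)
(2380 + l(7, -13))*((-1050 + 237)*(-862 + 1127) + x(-3)) - (-1)*1264 = (2380 - 8)*((-1050 + 237)*(-862 + 1127) + (108 - 18*(-3))) - (-1)*1264 = 2372*(-813*265 + (108 + 54)) - 1*(-1264) = 2372*(-215445 + 162) + 1264 = 2372*(-215283) + 1264 = -510651276 + 1264 = -510650012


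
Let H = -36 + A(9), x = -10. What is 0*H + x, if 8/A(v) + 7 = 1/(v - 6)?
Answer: -10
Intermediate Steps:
A(v) = 8/(-7 + 1/(-6 + v)) (A(v) = 8/(-7 + 1/(v - 6)) = 8/(-7 + 1/(-6 + v)))
H = -186/5 (H = -36 + 8*(6 - 1*9)/(-43 + 7*9) = -36 + 8*(6 - 9)/(-43 + 63) = -36 + 8*(-3)/20 = -36 + 8*(1/20)*(-3) = -36 - 6/5 = -186/5 ≈ -37.200)
0*H + x = 0*(-186/5) - 10 = 0 - 10 = -10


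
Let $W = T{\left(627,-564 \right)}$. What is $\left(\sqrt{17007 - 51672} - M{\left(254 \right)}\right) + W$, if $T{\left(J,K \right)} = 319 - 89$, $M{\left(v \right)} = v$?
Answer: $-24 + i \sqrt{34665} \approx -24.0 + 186.19 i$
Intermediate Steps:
$T{\left(J,K \right)} = 230$
$W = 230$
$\left(\sqrt{17007 - 51672} - M{\left(254 \right)}\right) + W = \left(\sqrt{17007 - 51672} - 254\right) + 230 = \left(\sqrt{-34665} - 254\right) + 230 = \left(i \sqrt{34665} - 254\right) + 230 = \left(-254 + i \sqrt{34665}\right) + 230 = -24 + i \sqrt{34665}$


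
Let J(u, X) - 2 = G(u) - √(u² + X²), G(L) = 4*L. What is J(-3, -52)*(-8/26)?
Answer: 40/13 + 4*√2713/13 ≈ 19.104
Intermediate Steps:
J(u, X) = 2 - √(X² + u²) + 4*u (J(u, X) = 2 + (4*u - √(u² + X²)) = 2 + (4*u - √(X² + u²)) = 2 + (-√(X² + u²) + 4*u) = 2 - √(X² + u²) + 4*u)
J(-3, -52)*(-8/26) = (2 - √((-52)² + (-3)²) + 4*(-3))*(-8/26) = (2 - √(2704 + 9) - 12)*(-8*1/26) = (2 - √2713 - 12)*(-4/13) = (-10 - √2713)*(-4/13) = 40/13 + 4*√2713/13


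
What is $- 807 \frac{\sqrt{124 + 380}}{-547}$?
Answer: $\frac{4842 \sqrt{14}}{547} \approx 33.121$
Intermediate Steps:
$- 807 \frac{\sqrt{124 + 380}}{-547} = - 807 \sqrt{504} \left(- \frac{1}{547}\right) = - 807 \cdot 6 \sqrt{14} \left(- \frac{1}{547}\right) = - 807 \left(- \frac{6 \sqrt{14}}{547}\right) = \frac{4842 \sqrt{14}}{547}$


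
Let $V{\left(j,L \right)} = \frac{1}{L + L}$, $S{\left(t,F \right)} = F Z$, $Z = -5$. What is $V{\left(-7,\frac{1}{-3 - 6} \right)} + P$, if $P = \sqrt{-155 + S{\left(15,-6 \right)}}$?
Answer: $- \frac{9}{2} + 5 i \sqrt{5} \approx -4.5 + 11.18 i$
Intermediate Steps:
$S{\left(t,F \right)} = - 5 F$ ($S{\left(t,F \right)} = F \left(-5\right) = - 5 F$)
$V{\left(j,L \right)} = \frac{1}{2 L}$
$P = 5 i \sqrt{5}$ ($P = \sqrt{-155 - -30} = \sqrt{-155 + 30} = \sqrt{-125} = 5 i \sqrt{5} \approx 11.18 i$)
$V{\left(-7,\frac{1}{-3 - 6} \right)} + P = \frac{1}{2 \frac{1}{-3 - 6}} + 5 i \sqrt{5} = \frac{1}{2 \frac{1}{-9}} + 5 i \sqrt{5} = \frac{1}{2 \left(- \frac{1}{9}\right)} + 5 i \sqrt{5} = \frac{1}{2} \left(-9\right) + 5 i \sqrt{5} = - \frac{9}{2} + 5 i \sqrt{5}$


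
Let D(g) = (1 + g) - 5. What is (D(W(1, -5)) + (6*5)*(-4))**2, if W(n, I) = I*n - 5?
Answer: 17956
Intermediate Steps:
W(n, I) = -5 + I*n
D(g) = -4 + g
(D(W(1, -5)) + (6*5)*(-4))**2 = ((-4 + (-5 - 5*1)) + (6*5)*(-4))**2 = ((-4 + (-5 - 5)) + 30*(-4))**2 = ((-4 - 10) - 120)**2 = (-14 - 120)**2 = (-134)**2 = 17956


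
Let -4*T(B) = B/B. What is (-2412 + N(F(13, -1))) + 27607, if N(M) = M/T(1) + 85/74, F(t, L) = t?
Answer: 1860667/74 ≈ 25144.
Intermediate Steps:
T(B) = -1/4 (T(B) = -B/(4*B) = -1/4*1 = -1/4)
N(M) = 85/74 - 4*M (N(M) = M/(-1/4) + 85/74 = M*(-4) + 85*(1/74) = -4*M + 85/74 = 85/74 - 4*M)
(-2412 + N(F(13, -1))) + 27607 = (-2412 + (85/74 - 4*13)) + 27607 = (-2412 + (85/74 - 52)) + 27607 = (-2412 - 3763/74) + 27607 = -182251/74 + 27607 = 1860667/74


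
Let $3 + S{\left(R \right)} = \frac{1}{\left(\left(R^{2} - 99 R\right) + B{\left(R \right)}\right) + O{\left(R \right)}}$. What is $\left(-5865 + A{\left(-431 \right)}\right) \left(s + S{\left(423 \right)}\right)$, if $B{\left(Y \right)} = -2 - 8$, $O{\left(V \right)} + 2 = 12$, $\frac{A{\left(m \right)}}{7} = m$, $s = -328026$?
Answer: $\frac{199654172481587}{68526} \approx 2.9136 \cdot 10^{9}$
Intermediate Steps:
$A{\left(m \right)} = 7 m$
$O{\left(V \right)} = 10$ ($O{\left(V \right)} = -2 + 12 = 10$)
$B{\left(Y \right)} = -10$ ($B{\left(Y \right)} = -2 - 8 = -10$)
$S{\left(R \right)} = -3 + \frac{1}{R^{2} - 99 R}$ ($S{\left(R \right)} = -3 + \frac{1}{\left(\left(R^{2} - 99 R\right) - 10\right) + 10} = -3 + \frac{1}{\left(-10 + R^{2} - 99 R\right) + 10} = -3 + \frac{1}{R^{2} - 99 R}$)
$\left(-5865 + A{\left(-431 \right)}\right) \left(s + S{\left(423 \right)}\right) = \left(-5865 + 7 \left(-431\right)\right) \left(-328026 + \frac{1 - 3 \cdot 423^{2} + 297 \cdot 423}{423 \left(-99 + 423\right)}\right) = \left(-5865 - 3017\right) \left(-328026 + \frac{1 - 536787 + 125631}{423 \cdot 324}\right) = - 8882 \left(-328026 + \frac{1}{423} \cdot \frac{1}{324} \left(1 - 536787 + 125631\right)\right) = - 8882 \left(-328026 + \frac{1}{423} \cdot \frac{1}{324} \left(-411155\right)\right) = - 8882 \left(-328026 - \frac{411155}{137052}\right) = \left(-8882\right) \left(- \frac{44957030507}{137052}\right) = \frac{199654172481587}{68526}$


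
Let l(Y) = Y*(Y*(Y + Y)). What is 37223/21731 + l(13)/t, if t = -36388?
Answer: 629492255/395373814 ≈ 1.5921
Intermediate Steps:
l(Y) = 2*Y³ (l(Y) = Y*(Y*(2*Y)) = Y*(2*Y²) = 2*Y³)
37223/21731 + l(13)/t = 37223/21731 + (2*13³)/(-36388) = 37223*(1/21731) + (2*2197)*(-1/36388) = 37223/21731 + 4394*(-1/36388) = 37223/21731 - 2197/18194 = 629492255/395373814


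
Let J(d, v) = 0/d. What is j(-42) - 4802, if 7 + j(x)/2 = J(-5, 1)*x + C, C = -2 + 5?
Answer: -4810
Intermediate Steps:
J(d, v) = 0
C = 3
j(x) = -8 (j(x) = -14 + 2*(0*x + 3) = -14 + 2*(0 + 3) = -14 + 2*3 = -14 + 6 = -8)
j(-42) - 4802 = -8 - 4802 = -4810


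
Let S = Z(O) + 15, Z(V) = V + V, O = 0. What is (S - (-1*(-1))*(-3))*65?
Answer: 1170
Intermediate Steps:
Z(V) = 2*V
S = 15 (S = 2*0 + 15 = 0 + 15 = 15)
(S - (-1*(-1))*(-3))*65 = (15 - (-1*(-1))*(-3))*65 = (15 - (-3))*65 = (15 - 1*(-3))*65 = (15 + 3)*65 = 18*65 = 1170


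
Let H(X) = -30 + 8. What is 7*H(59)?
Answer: -154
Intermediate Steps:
H(X) = -22
7*H(59) = 7*(-22) = -154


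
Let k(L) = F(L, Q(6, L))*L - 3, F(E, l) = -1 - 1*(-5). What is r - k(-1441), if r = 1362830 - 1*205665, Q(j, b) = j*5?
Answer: 1162932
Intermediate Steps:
Q(j, b) = 5*j
r = 1157165 (r = 1362830 - 205665 = 1157165)
F(E, l) = 4 (F(E, l) = -1 + 5 = 4)
k(L) = -3 + 4*L (k(L) = 4*L - 3 = -3 + 4*L)
r - k(-1441) = 1157165 - (-3 + 4*(-1441)) = 1157165 - (-3 - 5764) = 1157165 - 1*(-5767) = 1157165 + 5767 = 1162932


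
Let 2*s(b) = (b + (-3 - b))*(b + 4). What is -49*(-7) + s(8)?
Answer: 325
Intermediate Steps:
s(b) = -6 - 3*b/2 (s(b) = ((b + (-3 - b))*(b + 4))/2 = (-3*(4 + b))/2 = (-12 - 3*b)/2 = -6 - 3*b/2)
-49*(-7) + s(8) = -49*(-7) + (-6 - 3/2*8) = 343 + (-6 - 12) = 343 - 18 = 325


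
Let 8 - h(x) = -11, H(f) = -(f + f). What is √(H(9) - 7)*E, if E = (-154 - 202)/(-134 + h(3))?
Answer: 356*I/23 ≈ 15.478*I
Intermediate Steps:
H(f) = -2*f
h(x) = 19 (h(x) = 8 - 1*(-11) = 8 + 11 = 19)
E = 356/115 (E = (-154 - 202)/(-134 + 19) = -356/(-115) = -356*(-1/115) = 356/115 ≈ 3.0957)
√(H(9) - 7)*E = √(-2*9 - 7)*(356/115) = √(-18 - 7)*(356/115) = √(-25)*(356/115) = (5*I)*(356/115) = 356*I/23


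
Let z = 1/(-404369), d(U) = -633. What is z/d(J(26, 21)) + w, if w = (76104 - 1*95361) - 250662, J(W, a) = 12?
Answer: -69089972578262/255965577 ≈ -2.6992e+5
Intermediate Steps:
z = -1/404369 ≈ -2.4730e-6
w = -269919 (w = (76104 - 95361) - 250662 = -19257 - 250662 = -269919)
z/d(J(26, 21)) + w = -1/404369/(-633) - 269919 = -1/404369*(-1/633) - 269919 = 1/255965577 - 269919 = -69089972578262/255965577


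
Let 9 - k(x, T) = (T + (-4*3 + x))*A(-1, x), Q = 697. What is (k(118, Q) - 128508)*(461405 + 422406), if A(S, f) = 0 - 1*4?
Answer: -110730028757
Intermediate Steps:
A(S, f) = -4 (A(S, f) = 0 - 4 = -4)
k(x, T) = -39 + 4*T + 4*x (k(x, T) = 9 - (T + (-4*3 + x))*(-4) = 9 - (T + (-12 + x))*(-4) = 9 - (-12 + T + x)*(-4) = 9 - (48 - 4*T - 4*x) = 9 + (-48 + 4*T + 4*x) = -39 + 4*T + 4*x)
(k(118, Q) - 128508)*(461405 + 422406) = ((-39 + 4*697 + 4*118) - 128508)*(461405 + 422406) = ((-39 + 2788 + 472) - 128508)*883811 = (3221 - 128508)*883811 = -125287*883811 = -110730028757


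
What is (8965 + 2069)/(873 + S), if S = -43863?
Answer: -1839/7165 ≈ -0.25666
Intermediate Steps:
(8965 + 2069)/(873 + S) = (8965 + 2069)/(873 - 43863) = 11034/(-42990) = 11034*(-1/42990) = -1839/7165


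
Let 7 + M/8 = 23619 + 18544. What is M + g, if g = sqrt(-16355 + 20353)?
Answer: 337248 + sqrt(3998) ≈ 3.3731e+5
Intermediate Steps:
M = 337248 (M = -56 + 8*(23619 + 18544) = -56 + 8*42163 = -56 + 337304 = 337248)
g = sqrt(3998) ≈ 63.230
M + g = 337248 + sqrt(3998)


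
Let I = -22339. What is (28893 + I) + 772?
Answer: 7326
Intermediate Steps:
(28893 + I) + 772 = (28893 - 22339) + 772 = 6554 + 772 = 7326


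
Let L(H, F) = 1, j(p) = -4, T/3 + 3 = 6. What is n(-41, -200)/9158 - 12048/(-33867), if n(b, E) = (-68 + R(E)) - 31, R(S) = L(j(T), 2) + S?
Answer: 16707203/51692331 ≈ 0.32320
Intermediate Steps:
T = 9 (T = -9 + 3*6 = -9 + 18 = 9)
R(S) = 1 + S
n(b, E) = -98 + E (n(b, E) = (-68 + (1 + E)) - 31 = (-67 + E) - 31 = -98 + E)
n(-41, -200)/9158 - 12048/(-33867) = (-98 - 200)/9158 - 12048/(-33867) = -298*1/9158 - 12048*(-1/33867) = -149/4579 + 4016/11289 = 16707203/51692331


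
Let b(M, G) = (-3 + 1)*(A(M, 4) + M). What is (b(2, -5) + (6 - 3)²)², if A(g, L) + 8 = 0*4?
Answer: 441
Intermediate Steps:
A(g, L) = -8 (A(g, L) = -8 + 0*4 = -8 + 0 = -8)
b(M, G) = 16 - 2*M (b(M, G) = (-3 + 1)*(-8 + M) = -2*(-8 + M) = 16 - 2*M)
(b(2, -5) + (6 - 3)²)² = ((16 - 2*2) + (6 - 3)²)² = ((16 - 4) + 3²)² = (12 + 9)² = 21² = 441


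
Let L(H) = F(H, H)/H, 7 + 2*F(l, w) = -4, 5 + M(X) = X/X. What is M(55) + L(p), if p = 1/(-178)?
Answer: 975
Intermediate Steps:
M(X) = -4 (M(X) = -5 + X/X = -5 + 1 = -4)
F(l, w) = -11/2 (F(l, w) = -7/2 + (½)*(-4) = -7/2 - 2 = -11/2)
p = -1/178 ≈ -0.0056180
L(H) = -11/(2*H)
M(55) + L(p) = -4 - 11/(2*(-1/178)) = -4 - 11/2*(-178) = -4 + 979 = 975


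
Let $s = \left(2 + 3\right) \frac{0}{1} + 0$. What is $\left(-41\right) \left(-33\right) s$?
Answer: $0$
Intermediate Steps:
$s = 0$ ($s = 5 \cdot 0 \cdot 1 + 0 = 5 \cdot 0 + 0 = 0 + 0 = 0$)
$\left(-41\right) \left(-33\right) s = \left(-41\right) \left(-33\right) 0 = 1353 \cdot 0 = 0$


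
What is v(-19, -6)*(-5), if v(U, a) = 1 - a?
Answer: -35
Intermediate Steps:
v(-19, -6)*(-5) = (1 - 1*(-6))*(-5) = (1 + 6)*(-5) = 7*(-5) = -35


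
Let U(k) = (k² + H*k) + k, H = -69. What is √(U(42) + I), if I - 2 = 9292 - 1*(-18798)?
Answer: 30*√30 ≈ 164.32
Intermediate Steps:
U(k) = k² - 68*k (U(k) = (k² - 69*k) + k = k² - 68*k)
I = 28092 (I = 2 + (9292 - 1*(-18798)) = 2 + (9292 + 18798) = 2 + 28090 = 28092)
√(U(42) + I) = √(42*(-68 + 42) + 28092) = √(42*(-26) + 28092) = √(-1092 + 28092) = √27000 = 30*√30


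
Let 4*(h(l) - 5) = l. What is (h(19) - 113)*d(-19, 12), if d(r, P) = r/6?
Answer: 7847/24 ≈ 326.96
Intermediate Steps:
d(r, P) = r/6 (d(r, P) = r*(⅙) = r/6)
h(l) = 5 + l/4
(h(19) - 113)*d(-19, 12) = ((5 + (¼)*19) - 113)*((⅙)*(-19)) = ((5 + 19/4) - 113)*(-19/6) = (39/4 - 113)*(-19/6) = -413/4*(-19/6) = 7847/24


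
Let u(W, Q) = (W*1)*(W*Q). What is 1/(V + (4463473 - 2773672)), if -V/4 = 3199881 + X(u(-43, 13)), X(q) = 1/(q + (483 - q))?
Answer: -483/5365996213 ≈ -9.0011e-8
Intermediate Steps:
u(W, Q) = Q*W**2 (u(W, Q) = W*(Q*W) = Q*W**2)
X(q) = 1/483
V = -6182170096/483 (V = -4*(3199881 + 1/483) = -4*1545542524/483 = -6182170096/483 ≈ -1.2800e+7)
1/(V + (4463473 - 2773672)) = 1/(-6182170096/483 + (4463473 - 2773672)) = 1/(-6182170096/483 + 1689801) = 1/(-5365996213/483) = -483/5365996213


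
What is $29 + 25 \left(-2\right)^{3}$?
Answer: $-171$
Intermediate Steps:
$29 + 25 \left(-2\right)^{3} = 29 + 25 \left(-8\right) = 29 - 200 = -171$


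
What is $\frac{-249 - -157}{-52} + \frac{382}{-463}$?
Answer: $\frac{5683}{6019} \approx 0.94418$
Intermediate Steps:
$\frac{-249 - -157}{-52} + \frac{382}{-463} = \left(-249 + 157\right) \left(- \frac{1}{52}\right) + 382 \left(- \frac{1}{463}\right) = \left(-92\right) \left(- \frac{1}{52}\right) - \frac{382}{463} = \frac{23}{13} - \frac{382}{463} = \frac{5683}{6019}$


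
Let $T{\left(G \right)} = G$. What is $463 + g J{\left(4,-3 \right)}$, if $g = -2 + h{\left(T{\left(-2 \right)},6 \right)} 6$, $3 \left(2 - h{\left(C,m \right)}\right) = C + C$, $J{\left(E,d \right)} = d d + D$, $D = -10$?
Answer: $445$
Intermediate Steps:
$J{\left(E,d \right)} = -10 + d^{2}$ ($J{\left(E,d \right)} = d d - 10 = d^{2} - 10 = -10 + d^{2}$)
$h{\left(C,m \right)} = 2 - \frac{2 C}{3}$ ($h{\left(C,m \right)} = 2 - \frac{C + C}{3} = 2 - \frac{2 C}{3}$)
$g = 18$ ($g = -2 + \left(2 - - \frac{4}{3}\right) 6 = -2 + \left(2 + \frac{4}{3}\right) 6 = -2 + \frac{10}{3} \cdot 6 = -2 + 20 = 18$)
$463 + g J{\left(4,-3 \right)} = 463 + 18 \left(-10 + \left(-3\right)^{2}\right) = 463 + 18 \left(-10 + 9\right) = 463 + 18 \left(-1\right) = 463 - 18 = 445$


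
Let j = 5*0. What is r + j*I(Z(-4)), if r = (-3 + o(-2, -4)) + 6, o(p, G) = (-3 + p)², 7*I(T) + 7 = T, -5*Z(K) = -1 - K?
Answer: 28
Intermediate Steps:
Z(K) = ⅕ + K/5 (Z(K) = -(-1 - K)/5 = ⅕ + K/5)
I(T) = -1 + T/7
r = 28 (r = (-3 + (-3 - 2)²) + 6 = (-3 + (-5)²) + 6 = (-3 + 25) + 6 = 22 + 6 = 28)
j = 0
r + j*I(Z(-4)) = 28 + 0*(-1 + (⅕ + (⅕)*(-4))/7) = 28 + 0*(-1 + (⅕ - ⅘)/7) = 28 + 0*(-1 + (⅐)*(-⅗)) = 28 + 0*(-1 - 3/35) = 28 + 0*(-38/35) = 28 + 0 = 28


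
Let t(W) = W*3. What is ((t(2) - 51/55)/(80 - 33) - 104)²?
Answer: 72125010721/6682225 ≈ 10794.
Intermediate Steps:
t(W) = 3*W
((t(2) - 51/55)/(80 - 33) - 104)² = ((3*2 - 51/55)/(80 - 33) - 104)² = ((6 - 51*1/55)/47 - 104)² = ((6 - 51/55)*(1/47) - 104)² = ((279/55)*(1/47) - 104)² = (279/2585 - 104)² = (-268561/2585)² = 72125010721/6682225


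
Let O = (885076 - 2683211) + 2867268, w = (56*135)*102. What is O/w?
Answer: 1069133/771120 ≈ 1.3865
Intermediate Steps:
w = 771120 (w = 7560*102 = 771120)
O = 1069133 (O = -1798135 + 2867268 = 1069133)
O/w = 1069133/771120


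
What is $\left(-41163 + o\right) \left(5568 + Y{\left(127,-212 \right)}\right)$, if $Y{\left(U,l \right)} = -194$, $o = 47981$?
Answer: $36639932$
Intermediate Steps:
$\left(-41163 + o\right) \left(5568 + Y{\left(127,-212 \right)}\right) = \left(-41163 + 47981\right) \left(5568 - 194\right) = 6818 \cdot 5374 = 36639932$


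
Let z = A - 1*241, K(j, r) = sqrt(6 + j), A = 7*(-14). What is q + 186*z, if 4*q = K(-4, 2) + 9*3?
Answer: -252189/4 + sqrt(2)/4 ≈ -63047.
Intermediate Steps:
A = -98
q = 27/4 + sqrt(2)/4 (q = (sqrt(6 - 4) + 9*3)/4 = (sqrt(2) + 27)/4 = (27 + sqrt(2))/4 = 27/4 + sqrt(2)/4 ≈ 7.1036)
z = -339 (z = -98 - 1*241 = -98 - 241 = -339)
q + 186*z = (27/4 + sqrt(2)/4) + 186*(-339) = (27/4 + sqrt(2)/4) - 63054 = -252189/4 + sqrt(2)/4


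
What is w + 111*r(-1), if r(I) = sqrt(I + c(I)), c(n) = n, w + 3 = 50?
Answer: 47 + 111*I*sqrt(2) ≈ 47.0 + 156.98*I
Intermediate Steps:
w = 47 (w = -3 + 50 = 47)
r(I) = sqrt(2)*sqrt(I) (r(I) = sqrt(I + I) = sqrt(2*I) = sqrt(2)*sqrt(I))
w + 111*r(-1) = 47 + 111*(sqrt(2)*sqrt(-1)) = 47 + 111*(sqrt(2)*I) = 47 + 111*(I*sqrt(2)) = 47 + 111*I*sqrt(2)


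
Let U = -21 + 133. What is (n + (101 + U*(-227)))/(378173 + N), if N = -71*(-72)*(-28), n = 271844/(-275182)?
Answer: -3484352815/32338975867 ≈ -0.10774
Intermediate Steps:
U = 112
n = -135922/137591 (n = 271844*(-1/275182) = -135922/137591 ≈ -0.98787)
N = -143136 (N = 5112*(-28) = -143136)
(n + (101 + U*(-227)))/(378173 + N) = (-135922/137591 + (101 + 112*(-227)))/(378173 - 143136) = (-135922/137591 + (101 - 25424))/235037 = (-135922/137591 - 25323)*(1/235037) = -3484352815/137591*1/235037 = -3484352815/32338975867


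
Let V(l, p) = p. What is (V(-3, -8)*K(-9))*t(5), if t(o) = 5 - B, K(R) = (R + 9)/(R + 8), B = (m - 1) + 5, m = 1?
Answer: 0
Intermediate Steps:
B = 5 (B = (1 - 1) + 5 = 0 + 5 = 5)
K(R) = (9 + R)/(8 + R)
t(o) = 0 (t(o) = 5 - 1*5 = 5 - 5 = 0)
(V(-3, -8)*K(-9))*t(5) = -8*(9 - 9)/(8 - 9)*0 = -8*0/(-1)*0 = -(-8)*0*0 = -8*0*0 = 0*0 = 0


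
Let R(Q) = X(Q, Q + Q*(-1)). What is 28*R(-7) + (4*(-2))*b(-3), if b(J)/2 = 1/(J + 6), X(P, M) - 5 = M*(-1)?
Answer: 404/3 ≈ 134.67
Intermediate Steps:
X(P, M) = 5 - M (X(P, M) = 5 + M*(-1) = 5 - M)
b(J) = 2/(6 + J) (b(J) = 2/(J + 6) = 2/(6 + J))
R(Q) = 5 (R(Q) = 5 - (Q + Q*(-1)) = 5 - (Q - Q) = 5 - 1*0 = 5 + 0 = 5)
28*R(-7) + (4*(-2))*b(-3) = 28*5 + (4*(-2))*(2/(6 - 3)) = 140 - 16/3 = 404/3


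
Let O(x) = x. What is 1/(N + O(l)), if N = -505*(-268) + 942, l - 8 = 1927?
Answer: 1/138217 ≈ 7.2350e-6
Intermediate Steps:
l = 1935 (l = 8 + 1927 = 1935)
N = 136282 (N = 135340 + 942 = 136282)
1/(N + O(l)) = 1/(136282 + 1935) = 1/138217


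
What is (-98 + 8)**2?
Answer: 8100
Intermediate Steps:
(-98 + 8)**2 = (-90)**2 = 8100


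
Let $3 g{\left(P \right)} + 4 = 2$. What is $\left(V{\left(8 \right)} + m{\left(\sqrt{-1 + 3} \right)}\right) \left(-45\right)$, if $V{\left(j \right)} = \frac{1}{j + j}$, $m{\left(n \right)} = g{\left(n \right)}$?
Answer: $\frac{435}{16} \approx 27.188$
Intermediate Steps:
$g{\left(P \right)} = - \frac{2}{3}$ ($g{\left(P \right)} = - \frac{4}{3} + \frac{1}{3} \cdot 2 = - \frac{4}{3} + \frac{2}{3} = - \frac{2}{3}$)
$m{\left(n \right)} = - \frac{2}{3}$
$V{\left(j \right)} = \frac{1}{2 j}$
$\left(V{\left(8 \right)} + m{\left(\sqrt{-1 + 3} \right)}\right) \left(-45\right) = \left(\frac{1}{2 \cdot 8} - \frac{2}{3}\right) \left(-45\right) = \left(\frac{1}{2} \cdot \frac{1}{8} - \frac{2}{3}\right) \left(-45\right) = \left(\frac{1}{16} - \frac{2}{3}\right) \left(-45\right) = \left(- \frac{29}{48}\right) \left(-45\right) = \frac{435}{16}$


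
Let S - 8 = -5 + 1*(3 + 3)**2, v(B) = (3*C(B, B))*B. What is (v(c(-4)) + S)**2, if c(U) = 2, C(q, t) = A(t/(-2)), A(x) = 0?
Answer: 1521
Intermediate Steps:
C(q, t) = 0
v(B) = 0 (v(B) = (3*0)*B = 0*B = 0)
S = 39 (S = 8 + (-5 + 1*(3 + 3)**2) = 8 + (-5 + 1*6**2) = 8 + (-5 + 1*36) = 8 + (-5 + 36) = 8 + 31 = 39)
(v(c(-4)) + S)**2 = (0 + 39)**2 = 39**2 = 1521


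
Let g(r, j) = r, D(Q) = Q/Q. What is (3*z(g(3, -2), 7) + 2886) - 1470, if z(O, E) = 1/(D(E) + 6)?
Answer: 9915/7 ≈ 1416.4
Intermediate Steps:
D(Q) = 1
z(O, E) = ⅐ (z(O, E) = 1/(1 + 6) = 1/7 = ⅐)
(3*z(g(3, -2), 7) + 2886) - 1470 = (3*(⅐) + 2886) - 1470 = (3/7 + 2886) - 1470 = 20205/7 - 1470 = 9915/7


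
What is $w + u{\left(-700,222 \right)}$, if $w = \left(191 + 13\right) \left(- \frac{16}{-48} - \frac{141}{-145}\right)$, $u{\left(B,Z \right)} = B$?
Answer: $- \frac{62876}{145} \approx -433.63$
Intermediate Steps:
$w = \frac{38624}{145}$ ($w = 204 \left(\left(-16\right) \left(- \frac{1}{48}\right) - - \frac{141}{145}\right) = 204 \left(\frac{1}{3} + \frac{141}{145}\right) = 204 \cdot \frac{568}{435} = \frac{38624}{145} \approx 266.37$)
$w + u{\left(-700,222 \right)} = \frac{38624}{145} - 700 = - \frac{62876}{145}$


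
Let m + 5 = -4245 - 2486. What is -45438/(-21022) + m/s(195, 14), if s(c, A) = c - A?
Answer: -66689957/1902491 ≈ -35.054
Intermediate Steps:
m = -6736 (m = -5 + (-4245 - 2486) = -5 - 6731 = -6736)
-45438/(-21022) + m/s(195, 14) = -45438/(-21022) - 6736/(195 - 1*14) = -45438*(-1/21022) - 6736/(195 - 14) = 22719/10511 - 6736/181 = -66689957/1902491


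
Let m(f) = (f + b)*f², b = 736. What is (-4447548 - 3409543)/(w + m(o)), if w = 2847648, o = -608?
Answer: -7857091/50164640 ≈ -0.15663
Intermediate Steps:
m(f) = f²*(736 + f) (m(f) = (f + 736)*f² = (736 + f)*f² = f²*(736 + f))
(-4447548 - 3409543)/(w + m(o)) = (-4447548 - 3409543)/(2847648 + (-608)²*(736 - 608)) = -7857091/(2847648 + 369664*128) = -7857091/(2847648 + 47316992) = -7857091/50164640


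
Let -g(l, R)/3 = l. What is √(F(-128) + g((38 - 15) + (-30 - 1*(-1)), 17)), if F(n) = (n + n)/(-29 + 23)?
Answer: √546/3 ≈ 7.7889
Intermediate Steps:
g(l, R) = -3*l
F(n) = -n/3 (F(n) = (2*n)/(-6) = (2*n)*(-⅙) = -n/3)
√(F(-128) + g((38 - 15) + (-30 - 1*(-1)), 17)) = √(-⅓*(-128) - 3*((38 - 15) + (-30 - 1*(-1)))) = √(128/3 - 3*(23 + (-30 + 1))) = √(128/3 - 3*(23 - 29)) = √(128/3 - 3*(-6)) = √(128/3 + 18) = √(182/3) = √546/3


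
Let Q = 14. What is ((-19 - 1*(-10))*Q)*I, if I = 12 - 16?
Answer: 504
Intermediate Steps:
I = -4
((-19 - 1*(-10))*Q)*I = ((-19 - 1*(-10))*14)*(-4) = ((-19 + 10)*14)*(-4) = -9*14*(-4) = -126*(-4) = 504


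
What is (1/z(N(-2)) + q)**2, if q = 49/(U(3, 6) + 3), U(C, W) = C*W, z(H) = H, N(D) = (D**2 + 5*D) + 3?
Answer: 4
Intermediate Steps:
N(D) = 3 + D**2 + 5*D
q = 7/3 (q = 49/(3*6 + 3) = 49/(18 + 3) = 49/21 = 49*(1/21) = 7/3 ≈ 2.3333)
(1/z(N(-2)) + q)**2 = (1/(3 + (-2)**2 + 5*(-2)) + 7/3)**2 = (1/(3 + 4 - 10) + 7/3)**2 = (1/(-3) + 7/3)**2 = (-1/3 + 7/3)**2 = 2**2 = 4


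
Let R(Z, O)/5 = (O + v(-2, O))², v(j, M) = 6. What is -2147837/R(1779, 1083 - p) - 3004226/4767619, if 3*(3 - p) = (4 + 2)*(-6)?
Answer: -27566581437983/27496670468220 ≈ -1.0025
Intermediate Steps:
p = 15 (p = 3 - (4 + 2)*(-6)/3 = 3 - 2*(-6) = 3 - ⅓*(-36) = 3 + 12 = 15)
R(Z, O) = 5*(6 + O)² (R(Z, O) = 5*(O + 6)² = 5*(6 + O)²)
-2147837/R(1779, 1083 - p) - 3004226/4767619 = -2147837*1/(5*(6 + (1083 - 1*15))²) - 3004226/4767619 = -2147837*1/(5*(6 + (1083 - 15))²) - 3004226*1/4767619 = -2147837*1/(5*(6 + 1068)²) - 3004226/4767619 = -2147837/(5*1074²) - 3004226/4767619 = -2147837/(5*1153476) - 3004226/4767619 = -2147837/5767380 - 3004226/4767619 = -27566581437983/27496670468220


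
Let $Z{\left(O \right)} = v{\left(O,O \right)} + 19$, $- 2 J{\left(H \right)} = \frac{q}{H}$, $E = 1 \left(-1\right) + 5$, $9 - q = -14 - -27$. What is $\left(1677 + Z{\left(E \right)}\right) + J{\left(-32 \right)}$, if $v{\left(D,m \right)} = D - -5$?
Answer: $\frac{27279}{16} \approx 1704.9$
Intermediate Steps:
$q = -4$ ($q = 9 - \left(-14 - -27\right) = 9 - \left(-14 + 27\right) = 9 - 13 = -4$)
$v{\left(D,m \right)} = 5 + D$ ($v{\left(D,m \right)} = D + 5 = 5 + D$)
$E = 4$ ($E = -1 + 5 = 4$)
$J{\left(H \right)} = \frac{2}{H}$ ($J{\left(H \right)} = - \frac{\left(-4\right) \frac{1}{H}}{2} = \frac{2}{H}$)
$Z{\left(O \right)} = 24 + O$ ($Z{\left(O \right)} = \left(5 + O\right) + 19 = 24 + O$)
$\left(1677 + Z{\left(E \right)}\right) + J{\left(-32 \right)} = \left(1677 + \left(24 + 4\right)\right) + \frac{2}{-32} = \left(1677 + 28\right) + 2 \left(- \frac{1}{32}\right) = 1705 - \frac{1}{16} = \frac{27279}{16}$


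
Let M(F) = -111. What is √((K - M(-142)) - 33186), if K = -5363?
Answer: I*√38438 ≈ 196.06*I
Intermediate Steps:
√((K - M(-142)) - 33186) = √((-5363 - 1*(-111)) - 33186) = √((-5363 + 111) - 33186) = √(-5252 - 33186) = √(-38438) = I*√38438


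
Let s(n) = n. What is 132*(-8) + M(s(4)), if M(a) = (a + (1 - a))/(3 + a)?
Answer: -7391/7 ≈ -1055.9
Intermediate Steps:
M(a) = 1/(3 + a)
132*(-8) + M(s(4)) = 132*(-8) + 1/(3 + 4) = -1056 + 1/7 = -1056 + ⅐ = -7391/7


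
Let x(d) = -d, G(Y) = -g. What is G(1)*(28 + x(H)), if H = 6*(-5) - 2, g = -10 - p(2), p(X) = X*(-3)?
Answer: 240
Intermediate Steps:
p(X) = -3*X
g = -4 (g = -10 - (-3)*2 = -10 - 1*(-6) = -10 + 6 = -4)
G(Y) = 4 (G(Y) = -1*(-4) = 4)
H = -32 (H = -30 - 2 = -32)
G(1)*(28 + x(H)) = 4*(28 - 1*(-32)) = 4*(28 + 32) = 4*60 = 240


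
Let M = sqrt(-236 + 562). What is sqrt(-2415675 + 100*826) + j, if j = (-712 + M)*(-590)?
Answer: 420080 - 590*sqrt(326) + 5*I*sqrt(93323) ≈ 4.0943e+5 + 1527.4*I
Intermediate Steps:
M = sqrt(326) ≈ 18.055
j = 420080 - 590*sqrt(326) (j = (-712 + sqrt(326))*(-590) = 420080 - 590*sqrt(326) ≈ 4.0943e+5)
sqrt(-2415675 + 100*826) + j = sqrt(-2415675 + 100*826) + (420080 - 590*sqrt(326)) = sqrt(-2415675 + 82600) + (420080 - 590*sqrt(326)) = sqrt(-2333075) + (420080 - 590*sqrt(326)) = 5*I*sqrt(93323) + (420080 - 590*sqrt(326)) = 420080 - 590*sqrt(326) + 5*I*sqrt(93323)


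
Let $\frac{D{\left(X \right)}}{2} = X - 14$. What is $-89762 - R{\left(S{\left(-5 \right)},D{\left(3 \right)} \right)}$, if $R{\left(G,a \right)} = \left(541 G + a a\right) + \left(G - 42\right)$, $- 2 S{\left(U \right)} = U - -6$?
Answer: $-89933$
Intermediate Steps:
$S{\left(U \right)} = -3 - \frac{U}{2}$ ($S{\left(U \right)} = - \frac{U - -6}{2} = - \frac{U + 6}{2} = - \frac{6 + U}{2} = -3 - \frac{U}{2}$)
$D{\left(X \right)} = -28 + 2 X$ ($D{\left(X \right)} = 2 \left(X - 14\right) = 2 \left(-14 + X\right) = -28 + 2 X$)
$R{\left(G,a \right)} = -42 + a^{2} + 542 G$ ($R{\left(G,a \right)} = \left(541 G + a^{2}\right) + \left(G - 42\right) = \left(a^{2} + 541 G\right) + \left(-42 + G\right) = -42 + a^{2} + 542 G$)
$-89762 - R{\left(S{\left(-5 \right)},D{\left(3 \right)} \right)} = -89762 - \left(-42 + \left(-28 + 2 \cdot 3\right)^{2} + 542 \left(-3 - - \frac{5}{2}\right)\right) = -89762 - \left(-42 + \left(-28 + 6\right)^{2} + 542 \left(-3 + \frac{5}{2}\right)\right) = -89762 - \left(-42 + \left(-22\right)^{2} + 542 \left(- \frac{1}{2}\right)\right) = -89762 - \left(-42 + 484 - 271\right) = -89762 - 171 = -89933$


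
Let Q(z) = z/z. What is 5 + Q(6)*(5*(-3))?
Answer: -10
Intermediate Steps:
Q(z) = 1
5 + Q(6)*(5*(-3)) = 5 + 1*(5*(-3)) = 5 + 1*(-15) = 5 - 15 = -10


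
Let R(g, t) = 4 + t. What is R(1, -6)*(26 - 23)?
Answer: -6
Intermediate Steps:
R(1, -6)*(26 - 23) = (4 - 6)*(26 - 23) = -2*3 = -6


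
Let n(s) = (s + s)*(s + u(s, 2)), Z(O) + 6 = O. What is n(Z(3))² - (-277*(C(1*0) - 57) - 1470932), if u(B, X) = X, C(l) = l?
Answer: 1455179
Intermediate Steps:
Z(O) = -6 + O
n(s) = 2*s*(2 + s) (n(s) = (s + s)*(s + 2) = (2*s)*(2 + s) = 2*s*(2 + s))
n(Z(3))² - (-277*(C(1*0) - 57) - 1470932) = (2*(-6 + 3)*(2 + (-6 + 3)))² - (-277*(1*0 - 57) - 1470932) = (2*(-3)*(2 - 3))² - (-277*(0 - 57) - 1470932) = (2*(-3)*(-1))² - (-277*(-57) - 1470932) = 6² - (15789 - 1470932) = 36 - 1*(-1455143) = 36 + 1455143 = 1455179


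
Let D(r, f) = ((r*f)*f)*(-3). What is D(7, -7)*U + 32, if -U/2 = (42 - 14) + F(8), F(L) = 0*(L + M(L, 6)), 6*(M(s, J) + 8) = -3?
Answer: 57656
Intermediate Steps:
M(s, J) = -17/2 (M(s, J) = -8 + (⅙)*(-3) = -8 - ½ = -17/2)
F(L) = 0 (F(L) = 0*(L - 17/2) = 0*(-17/2 + L) = 0)
D(r, f) = -3*r*f² (D(r, f) = ((f*r)*f)*(-3) = (r*f²)*(-3) = -3*r*f²)
U = -56 (U = -2*((42 - 14) + 0) = -2*(28 + 0) = -2*28 = -56)
D(7, -7)*U + 32 = -3*7*(-7)²*(-56) + 32 = -3*7*49*(-56) + 32 = -1029*(-56) + 32 = 57624 + 32 = 57656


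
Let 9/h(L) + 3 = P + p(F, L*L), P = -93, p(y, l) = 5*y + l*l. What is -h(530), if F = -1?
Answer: -9/78904809899 ≈ -1.1406e-10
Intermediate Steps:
p(y, l) = l**2 + 5*y (p(y, l) = 5*y + l**2 = l**2 + 5*y)
h(L) = 9/(-101 + L**4) (h(L) = 9/(-3 + (-93 + ((L*L)**2 + 5*(-1)))) = 9/(-3 + (-93 + ((L**2)**2 - 5))) = 9/(-3 + (-93 + (L**4 - 5))) = 9/(-3 + (-93 + (-5 + L**4))) = 9/(-3 + (-98 + L**4)) = 9/(-101 + L**4))
-h(530) = -9/(-101 + 530**4) = -9/(-101 + 78904810000) = -9/78904809899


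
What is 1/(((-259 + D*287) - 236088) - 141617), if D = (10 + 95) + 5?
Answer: -1/346394 ≈ -2.8869e-6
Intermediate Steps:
D = 110 (D = 105 + 5 = 110)
1/(((-259 + D*287) - 236088) - 141617) = 1/(((-259 + 110*287) - 236088) - 141617) = 1/(((-259 + 31570) - 236088) - 141617) = 1/((31311 - 236088) - 141617) = 1/(-204777 - 141617) = 1/(-346394) = -1/346394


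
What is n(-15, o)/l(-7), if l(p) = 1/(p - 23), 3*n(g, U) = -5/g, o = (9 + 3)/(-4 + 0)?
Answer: -10/3 ≈ -3.3333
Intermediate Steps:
o = -3 (o = 12/(-4) = 12*(-1/4) = -3)
n(g, U) = -5/(3*g) (n(g, U) = (-5/g)/3 = -5/(3*g))
l(p) = 1/(-23 + p)
n(-15, o)/l(-7) = (-5/3/(-15))/(1/(-23 - 7)) = (-5/3*(-1/15))/(1/(-30)) = 1/(9*(-1/30)) = (1/9)*(-30) = -10/3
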